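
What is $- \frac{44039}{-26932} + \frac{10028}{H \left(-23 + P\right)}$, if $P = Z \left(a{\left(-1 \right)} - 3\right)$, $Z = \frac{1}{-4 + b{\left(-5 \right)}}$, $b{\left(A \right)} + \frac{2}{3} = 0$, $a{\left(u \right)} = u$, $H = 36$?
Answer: $- \frac{411195263}{37570140} \approx -10.945$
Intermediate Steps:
$b{\left(A \right)} = - \frac{2}{3}$ ($b{\left(A \right)} = - \frac{2}{3} + 0 = - \frac{2}{3}$)
$Z = - \frac{3}{14}$ ($Z = \frac{1}{-4 - \frac{2}{3}} = \frac{1}{- \frac{14}{3}} = - \frac{3}{14} \approx -0.21429$)
$P = \frac{6}{7}$ ($P = - \frac{3 \left(-1 - 3\right)}{14} = \left(- \frac{3}{14}\right) \left(-4\right) = \frac{6}{7} \approx 0.85714$)
$- \frac{44039}{-26932} + \frac{10028}{H \left(-23 + P\right)} = - \frac{44039}{-26932} + \frac{10028}{36 \left(-23 + \frac{6}{7}\right)} = \left(-44039\right) \left(- \frac{1}{26932}\right) + \frac{10028}{36 \left(- \frac{155}{7}\right)} = \frac{44039}{26932} + \frac{10028}{- \frac{5580}{7}} = \frac{44039}{26932} + 10028 \left(- \frac{7}{5580}\right) = \frac{44039}{26932} - \frac{17549}{1395} = - \frac{411195263}{37570140}$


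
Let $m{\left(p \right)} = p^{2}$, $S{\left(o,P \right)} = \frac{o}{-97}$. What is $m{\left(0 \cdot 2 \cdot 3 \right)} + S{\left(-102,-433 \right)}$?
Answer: $\frac{102}{97} \approx 1.0515$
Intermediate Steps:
$S{\left(o,P \right)} = - \frac{o}{97}$ ($S{\left(o,P \right)} = o \left(- \frac{1}{97}\right) = - \frac{o}{97}$)
$m{\left(0 \cdot 2 \cdot 3 \right)} + S{\left(-102,-433 \right)} = \left(0 \cdot 2 \cdot 3\right)^{2} - - \frac{102}{97} = \left(0 \cdot 3\right)^{2} + \frac{102}{97} = 0^{2} + \frac{102}{97} = 0 + \frac{102}{97} = \frac{102}{97}$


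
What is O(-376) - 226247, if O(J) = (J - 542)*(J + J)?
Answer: 464089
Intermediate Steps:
O(J) = 2*J*(-542 + J) (O(J) = (-542 + J)*(2*J) = 2*J*(-542 + J))
O(-376) - 226247 = 2*(-376)*(-542 - 376) - 226247 = 2*(-376)*(-918) - 226247 = 690336 - 226247 = 464089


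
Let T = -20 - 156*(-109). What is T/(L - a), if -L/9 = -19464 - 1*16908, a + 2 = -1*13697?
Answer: 16984/341047 ≈ 0.049800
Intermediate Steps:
T = 16984 (T = -20 + 17004 = 16984)
a = -13699 (a = -2 - 1*13697 = -2 - 13697 = -13699)
L = 327348 (L = -9*(-19464 - 1*16908) = -9*(-19464 - 16908) = -9*(-36372) = 327348)
T/(L - a) = 16984/(327348 - 1*(-13699)) = 16984/(327348 + 13699) = 16984/341047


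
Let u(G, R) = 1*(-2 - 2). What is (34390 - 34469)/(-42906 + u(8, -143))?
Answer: 79/42910 ≈ 0.0018411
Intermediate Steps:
u(G, R) = -4 (u(G, R) = 1*(-4) = -4)
(34390 - 34469)/(-42906 + u(8, -143)) = (34390 - 34469)/(-42906 - 4) = -79/(-42910) = -79*(-1/42910) = 79/42910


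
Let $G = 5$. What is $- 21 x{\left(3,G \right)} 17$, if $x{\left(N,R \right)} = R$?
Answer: $-1785$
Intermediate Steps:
$- 21 x{\left(3,G \right)} 17 = \left(-21\right) 5 \cdot 17 = \left(-105\right) 17 = -1785$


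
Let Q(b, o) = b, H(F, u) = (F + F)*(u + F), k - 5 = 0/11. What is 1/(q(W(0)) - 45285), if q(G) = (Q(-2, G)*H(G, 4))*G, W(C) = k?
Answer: -1/46185 ≈ -2.1652e-5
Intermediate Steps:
k = 5 (k = 5 + 0/11 = 5 + 0*(1/11) = 5 + 0 = 5)
H(F, u) = 2*F*(F + u) (H(F, u) = (2*F)*(F + u) = 2*F*(F + u))
W(C) = 5
q(G) = -4*G²*(4 + G) (q(G) = (-4*G*(G + 4))*G = (-4*G*(4 + G))*G = -4*G²*(4 + G))
1/(q(W(0)) - 45285) = 1/(4*5²*(-4 - 1*5) - 45285) = 1/(4*25*(-4 - 5) - 45285) = 1/(4*25*(-9) - 45285) = 1/(-900 - 45285) = 1/(-46185) = -1/46185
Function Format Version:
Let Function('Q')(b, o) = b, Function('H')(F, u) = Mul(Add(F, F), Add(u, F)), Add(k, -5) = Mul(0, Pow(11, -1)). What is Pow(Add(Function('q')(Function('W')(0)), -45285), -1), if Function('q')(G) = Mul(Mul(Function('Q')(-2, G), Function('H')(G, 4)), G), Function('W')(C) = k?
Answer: Rational(-1, 46185) ≈ -2.1652e-5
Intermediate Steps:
k = 5 (k = Add(5, Mul(0, Pow(11, -1))) = Add(5, Mul(0, Rational(1, 11))) = Add(5, 0) = 5)
Function('H')(F, u) = Mul(2, F, Add(F, u)) (Function('H')(F, u) = Mul(Mul(2, F), Add(F, u)) = Mul(2, F, Add(F, u)))
Function('W')(C) = 5
Function('q')(G) = Mul(-4, Pow(G, 2), Add(4, G)) (Function('q')(G) = Mul(Mul(-2, Mul(2, G, Add(G, 4))), G) = Mul(Mul(-2, Mul(2, G, Add(4, G))), G) = Mul(Mul(-4, G, Add(4, G)), G) = Mul(-4, Pow(G, 2), Add(4, G)))
Pow(Add(Function('q')(Function('W')(0)), -45285), -1) = Pow(Add(Mul(4, Pow(5, 2), Add(-4, Mul(-1, 5))), -45285), -1) = Pow(Add(Mul(4, 25, Add(-4, -5)), -45285), -1) = Pow(Add(Mul(4, 25, -9), -45285), -1) = Pow(Add(-900, -45285), -1) = Pow(-46185, -1) = Rational(-1, 46185)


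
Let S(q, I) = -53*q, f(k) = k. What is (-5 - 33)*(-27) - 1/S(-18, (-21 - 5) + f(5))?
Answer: 978803/954 ≈ 1026.0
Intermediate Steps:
(-5 - 33)*(-27) - 1/S(-18, (-21 - 5) + f(5)) = (-5 - 33)*(-27) - 1/((-53*(-18))) = -38*(-27) - 1/954 = 1026 - 1*1/954 = 1026 - 1/954 = 978803/954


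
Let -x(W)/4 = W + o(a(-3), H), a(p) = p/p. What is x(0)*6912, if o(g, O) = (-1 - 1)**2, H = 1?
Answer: -110592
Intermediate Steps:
a(p) = 1
o(g, O) = 4 (o(g, O) = (-2)**2 = 4)
x(W) = -16 - 4*W (x(W) = -4*(W + 4) = -4*(4 + W) = -16 - 4*W)
x(0)*6912 = (-16 - 4*0)*6912 = (-16 + 0)*6912 = -16*6912 = -110592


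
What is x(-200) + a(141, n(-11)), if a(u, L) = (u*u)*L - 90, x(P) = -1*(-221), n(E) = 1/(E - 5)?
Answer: -17785/16 ≈ -1111.6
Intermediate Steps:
n(E) = 1/(-5 + E)
x(P) = 221
a(u, L) = -90 + L*u² (a(u, L) = u²*L - 90 = L*u² - 90 = -90 + L*u²)
x(-200) + a(141, n(-11)) = 221 + (-90 + 141²/(-5 - 11)) = 221 + (-90 + 19881/(-16)) = 221 + (-90 - 1/16*19881) = 221 + (-90 - 19881/16) = 221 - 21321/16 = -17785/16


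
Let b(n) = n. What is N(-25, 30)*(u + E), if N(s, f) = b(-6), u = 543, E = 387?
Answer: -5580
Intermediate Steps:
N(s, f) = -6
N(-25, 30)*(u + E) = -6*(543 + 387) = -6*930 = -5580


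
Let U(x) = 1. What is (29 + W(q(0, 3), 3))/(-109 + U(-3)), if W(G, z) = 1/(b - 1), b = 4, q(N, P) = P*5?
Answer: -22/81 ≈ -0.27161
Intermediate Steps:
q(N, P) = 5*P
W(G, z) = ⅓ (W(G, z) = 1/(4 - 1) = 1/3 = ⅓)
(29 + W(q(0, 3), 3))/(-109 + U(-3)) = (29 + ⅓)/(-109 + 1) = (88/3)/(-108) = -1/108*88/3 = -22/81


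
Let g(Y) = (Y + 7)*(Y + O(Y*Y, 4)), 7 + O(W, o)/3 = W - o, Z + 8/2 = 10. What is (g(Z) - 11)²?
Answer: 1085764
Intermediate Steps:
Z = 6 (Z = -4 + 10 = 6)
O(W, o) = -21 - 3*o + 3*W (O(W, o) = -21 + 3*(W - o) = -21 + (-3*o + 3*W) = -21 - 3*o + 3*W)
g(Y) = (7 + Y)*(-33 + Y + 3*Y²) (g(Y) = (Y + 7)*(Y + (-21 - 3*4 + 3*(Y*Y))) = (7 + Y)*(Y + (-21 - 12 + 3*Y²)) = (7 + Y)*(Y + (-33 + 3*Y²)) = (7 + Y)*(-33 + Y + 3*Y²))
(g(Z) - 11)² = ((-231 - 26*6 + 3*6³ + 22*6²) - 11)² = ((-231 - 156 + 3*216 + 22*36) - 11)² = ((-231 - 156 + 648 + 792) - 11)² = (1053 - 11)² = 1042² = 1085764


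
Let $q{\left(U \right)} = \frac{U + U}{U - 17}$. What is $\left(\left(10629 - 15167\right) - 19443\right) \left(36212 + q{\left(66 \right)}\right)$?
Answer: $- \frac{42554764120}{49} \approx -8.6846 \cdot 10^{8}$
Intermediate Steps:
$q{\left(U \right)} = \frac{2 U}{-17 + U}$
$\left(\left(10629 - 15167\right) - 19443\right) \left(36212 + q{\left(66 \right)}\right) = \left(\left(10629 - 15167\right) - 19443\right) \left(36212 + 2 \cdot 66 \frac{1}{-17 + 66}\right) = \left(-4538 - 19443\right) \left(36212 + 2 \cdot 66 \cdot \frac{1}{49}\right) = - 23981 \left(36212 + 2 \cdot 66 \cdot \frac{1}{49}\right) = - 23981 \left(36212 + \frac{132}{49}\right) = \left(-23981\right) \frac{1774520}{49} = - \frac{42554764120}{49}$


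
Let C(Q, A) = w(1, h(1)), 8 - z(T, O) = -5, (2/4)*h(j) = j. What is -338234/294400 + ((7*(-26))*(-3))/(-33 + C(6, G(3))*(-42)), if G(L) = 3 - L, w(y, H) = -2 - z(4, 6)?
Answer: -6863883/29292800 ≈ -0.23432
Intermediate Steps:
h(j) = 2*j
z(T, O) = 13 (z(T, O) = 8 - 1*(-5) = 8 + 5 = 13)
w(y, H) = -15 (w(y, H) = -2 - 1*13 = -2 - 13 = -15)
C(Q, A) = -15
-338234/294400 + ((7*(-26))*(-3))/(-33 + C(6, G(3))*(-42)) = -338234/294400 + ((7*(-26))*(-3))/(-33 - 15*(-42)) = -338234*1/294400 + (-182*(-3))/(-33 + 630) = -169117/147200 + 546/597 = -169117/147200 + 546*(1/597) = -169117/147200 + 182/199 = -6863883/29292800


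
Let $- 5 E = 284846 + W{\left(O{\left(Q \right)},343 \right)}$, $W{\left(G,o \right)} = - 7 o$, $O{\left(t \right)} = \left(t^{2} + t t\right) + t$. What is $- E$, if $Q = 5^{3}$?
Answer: $56489$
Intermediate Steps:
$Q = 125$
$O{\left(t \right)} = t + 2 t^{2}$ ($O{\left(t \right)} = \left(t^{2} + t^{2}\right) + t = 2 t^{2} + t = t + 2 t^{2}$)
$E = -56489$ ($E = - \frac{284846 - 2401}{5} = \left(- \frac{1}{5}\right) 282445 = -56489$)
$- E = \left(-1\right) \left(-56489\right) = 56489$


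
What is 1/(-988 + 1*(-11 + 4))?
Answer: -1/995 ≈ -0.0010050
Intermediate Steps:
1/(-988 + 1*(-11 + 4)) = 1/(-988 + 1*(-7)) = 1/(-988 - 7) = 1/(-995) = -1/995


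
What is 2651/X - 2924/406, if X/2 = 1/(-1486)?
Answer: -399849141/203 ≈ -1.9697e+6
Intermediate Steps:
X = -1/743 (X = 2/(-1486) = 2*(-1/1486) = -1/743 ≈ -0.0013459)
2651/X - 2924/406 = 2651/(-1/743) - 2924/406 = 2651*(-743) - 2924*1/406 = -1969693 - 1462/203 = -399849141/203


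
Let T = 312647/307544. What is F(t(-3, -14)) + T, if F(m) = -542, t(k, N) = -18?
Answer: -166376201/307544 ≈ -540.98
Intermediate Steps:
T = 312647/307544 (T = 312647*(1/307544) = 312647/307544 ≈ 1.0166)
F(t(-3, -14)) + T = -542 + 312647/307544 = -166376201/307544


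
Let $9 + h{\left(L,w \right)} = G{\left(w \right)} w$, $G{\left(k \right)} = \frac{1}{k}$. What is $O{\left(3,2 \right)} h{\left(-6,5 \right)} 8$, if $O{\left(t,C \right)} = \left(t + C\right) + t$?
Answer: $-512$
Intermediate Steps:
$h{\left(L,w \right)} = -8$ ($h{\left(L,w \right)} = -9 + \frac{w}{w} = -9 + 1 = -8$)
$O{\left(t,C \right)} = C + 2 t$ ($O{\left(t,C \right)} = \left(C + t\right) + t = C + 2 t$)
$O{\left(3,2 \right)} h{\left(-6,5 \right)} 8 = \left(2 + 2 \cdot 3\right) \left(-8\right) 8 = \left(2 + 6\right) \left(-8\right) 8 = 8 \left(-8\right) 8 = \left(-64\right) 8 = -512$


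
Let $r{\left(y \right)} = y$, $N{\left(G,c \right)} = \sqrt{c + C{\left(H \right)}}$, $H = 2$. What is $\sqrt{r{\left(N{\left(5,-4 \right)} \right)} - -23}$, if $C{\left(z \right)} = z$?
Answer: $\sqrt{23 + i \sqrt{2}} \approx 4.7981 + 0.14737 i$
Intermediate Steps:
$N{\left(G,c \right)} = \sqrt{2 + c}$ ($N{\left(G,c \right)} = \sqrt{c + 2} = \sqrt{2 + c}$)
$\sqrt{r{\left(N{\left(5,-4 \right)} \right)} - -23} = \sqrt{\sqrt{2 - 4} - -23} = \sqrt{\sqrt{-2} + \left(-9 + 32\right)} = \sqrt{i \sqrt{2} + 23} = \sqrt{23 + i \sqrt{2}}$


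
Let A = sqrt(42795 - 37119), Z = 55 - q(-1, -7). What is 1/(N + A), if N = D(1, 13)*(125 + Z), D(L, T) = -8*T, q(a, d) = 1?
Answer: -4654/86637445 - sqrt(1419)/173274890 ≈ -5.3936e-5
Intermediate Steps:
Z = 54 (Z = 55 - 1*1 = 55 - 1 = 54)
N = -18616 (N = (-8*13)*(125 + 54) = -104*179 = -18616)
A = 2*sqrt(1419) (A = sqrt(5676) = 2*sqrt(1419) ≈ 75.339)
1/(N + A) = 1/(-18616 + 2*sqrt(1419))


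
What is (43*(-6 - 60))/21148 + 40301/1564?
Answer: 12468337/486404 ≈ 25.634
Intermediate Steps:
(43*(-6 - 60))/21148 + 40301/1564 = (43*(-66))*(1/21148) + 40301*(1/1564) = -2838*1/21148 + 40301/1564 = -1419/10574 + 40301/1564 = 12468337/486404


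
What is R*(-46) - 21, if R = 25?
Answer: -1171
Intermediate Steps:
R*(-46) - 21 = 25*(-46) - 21 = -1150 - 21 = -1171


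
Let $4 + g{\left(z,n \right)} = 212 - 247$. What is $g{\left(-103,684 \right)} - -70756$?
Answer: $70717$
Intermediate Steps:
$g{\left(z,n \right)} = -39$ ($g{\left(z,n \right)} = -4 + \left(212 - 247\right) = -4 - 35 = -39$)
$g{\left(-103,684 \right)} - -70756 = -39 - -70756 = -39 + 70756 = 70717$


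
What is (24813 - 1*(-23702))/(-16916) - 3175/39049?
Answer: -1948170535/660552884 ≈ -2.9493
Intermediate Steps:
(24813 - 1*(-23702))/(-16916) - 3175/39049 = (24813 + 23702)*(-1/16916) - 3175*1/39049 = 48515*(-1/16916) - 3175/39049 = -48515/16916 - 3175/39049 = -1948170535/660552884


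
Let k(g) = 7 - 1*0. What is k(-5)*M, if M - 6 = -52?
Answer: -322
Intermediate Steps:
M = -46 (M = 6 - 52 = -46)
k(g) = 7 (k(g) = 7 + 0 = 7)
k(-5)*M = 7*(-46) = -322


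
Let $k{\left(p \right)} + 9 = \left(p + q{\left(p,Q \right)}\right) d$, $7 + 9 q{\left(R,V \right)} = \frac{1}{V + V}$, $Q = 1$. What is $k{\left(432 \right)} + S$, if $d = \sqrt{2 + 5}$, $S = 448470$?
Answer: $448461 + \frac{7763 \sqrt{7}}{18} \approx 4.496 \cdot 10^{5}$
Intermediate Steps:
$d = \sqrt{7} \approx 2.6458$
$q{\left(R,V \right)} = - \frac{7}{9} + \frac{1}{18 V}$ ($q{\left(R,V \right)} = - \frac{7}{9} + \frac{1}{9 \left(V + V\right)} = - \frac{7}{9} + \frac{1}{9 \cdot 2 V} = - \frac{7}{9} + \frac{\frac{1}{2} \frac{1}{V}}{9} = - \frac{7}{9} + \frac{1}{18 V}$)
$k{\left(p \right)} = -9 + \sqrt{7} \left(- \frac{13}{18} + p\right)$ ($k{\left(p \right)} = -9 + \left(p + \frac{1 - 14}{18 \cdot 1}\right) \sqrt{7} = -9 + \left(p + \frac{1}{18} \cdot 1 \left(1 - 14\right)\right) \sqrt{7} = -9 + \left(p + \frac{1}{18} \cdot 1 \left(-13\right)\right) \sqrt{7} = -9 + \left(p - \frac{13}{18}\right) \sqrt{7} = -9 + \left(- \frac{13}{18} + p\right) \sqrt{7} = -9 + \sqrt{7} \left(- \frac{13}{18} + p\right)$)
$k{\left(432 \right)} + S = \left(-9 - \frac{13 \sqrt{7}}{18} + 432 \sqrt{7}\right) + 448470 = \left(-9 + \frac{7763 \sqrt{7}}{18}\right) + 448470 = 448461 + \frac{7763 \sqrt{7}}{18}$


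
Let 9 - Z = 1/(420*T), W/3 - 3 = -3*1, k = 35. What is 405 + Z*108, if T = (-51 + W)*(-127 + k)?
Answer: 75376977/54740 ≈ 1377.0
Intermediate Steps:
W = 0 (W = 9 + 3*(-3*1) = 9 + 3*(-3) = 9 - 9 = 0)
T = 4692 (T = (-51 + 0)*(-127 + 35) = -51*(-92) = 4692)
Z = 17735759/1970640 (Z = 9 - 1/(420*4692) = 9 - 1*1/1970640 = 9 - 1/1970640 = 17735759/1970640 ≈ 9.0000)
405 + Z*108 = 405 + (17735759/1970640)*108 = 405 + 53207277/54740 = 75376977/54740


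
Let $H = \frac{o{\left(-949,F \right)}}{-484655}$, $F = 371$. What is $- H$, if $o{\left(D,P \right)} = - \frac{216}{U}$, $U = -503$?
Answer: $\frac{216}{243781465} \approx 8.8604 \cdot 10^{-7}$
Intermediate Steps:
$o{\left(D,P \right)} = \frac{216}{503}$ ($o{\left(D,P \right)} = - \frac{216}{-503} = \left(-216\right) \left(- \frac{1}{503}\right) = \frac{216}{503}$)
$H = - \frac{216}{243781465}$ ($H = \frac{216}{503 \left(-484655\right)} = \frac{216}{503} \left(- \frac{1}{484655}\right) = - \frac{216}{243781465} \approx -8.8604 \cdot 10^{-7}$)
$- H = \left(-1\right) \left(- \frac{216}{243781465}\right) = \frac{216}{243781465}$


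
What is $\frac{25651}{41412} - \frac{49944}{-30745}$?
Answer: $\frac{2856920923}{1273211940} \approx 2.2439$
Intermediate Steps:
$\frac{25651}{41412} - \frac{49944}{-30745} = 25651 \cdot \frac{1}{41412} - - \frac{49944}{30745} = \frac{25651}{41412} + \frac{49944}{30745} = \frac{2856920923}{1273211940}$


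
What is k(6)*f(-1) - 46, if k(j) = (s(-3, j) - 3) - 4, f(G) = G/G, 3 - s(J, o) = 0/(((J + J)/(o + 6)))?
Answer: -50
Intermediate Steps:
s(J, o) = 3 (s(J, o) = 3 - 0/((J + J)/(o + 6)) = 3 - 0/((2*J)/(6 + o)) = 3 - 0/(2*J/(6 + o)) = 3 - 0*(6 + o)/(2*J) = 3 - 1*0 = 3 + 0 = 3)
f(G) = 1
k(j) = -4 (k(j) = (3 - 3) - 4 = 0 - 4 = -4)
k(6)*f(-1) - 46 = -4*1 - 46 = -4 - 46 = -50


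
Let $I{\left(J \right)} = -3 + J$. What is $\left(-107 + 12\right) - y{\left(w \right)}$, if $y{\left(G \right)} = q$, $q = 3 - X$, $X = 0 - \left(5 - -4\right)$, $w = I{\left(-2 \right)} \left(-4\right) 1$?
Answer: $-107$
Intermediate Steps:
$w = 20$ ($w = \left(-3 - 2\right) \left(-4\right) 1 = \left(-5\right) \left(-4\right) 1 = 20 \cdot 1 = 20$)
$X = -9$ ($X = 0 - \left(5 + 4\right) = 0 - 9 = -9$)
$q = 12$ ($q = 3 - -9 = 3 + 9 = 12$)
$y{\left(G \right)} = 12$
$\left(-107 + 12\right) - y{\left(w \right)} = \left(-107 + 12\right) - 12 = -95 - 12 = -107$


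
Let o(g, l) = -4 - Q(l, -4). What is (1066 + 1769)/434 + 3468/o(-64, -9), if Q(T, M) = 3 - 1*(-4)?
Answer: -210561/682 ≈ -308.74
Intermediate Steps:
Q(T, M) = 7 (Q(T, M) = 3 + 4 = 7)
o(g, l) = -11 (o(g, l) = -4 - 1*7 = -4 - 7 = -11)
(1066 + 1769)/434 + 3468/o(-64, -9) = (1066 + 1769)/434 + 3468/(-11) = 2835*(1/434) + 3468*(-1/11) = 405/62 - 3468/11 = -210561/682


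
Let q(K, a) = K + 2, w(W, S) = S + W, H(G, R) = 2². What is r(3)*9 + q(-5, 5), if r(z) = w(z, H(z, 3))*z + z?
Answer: 213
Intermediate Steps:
H(G, R) = 4
q(K, a) = 2 + K
r(z) = z + z*(4 + z) (r(z) = (4 + z)*z + z = z*(4 + z) + z = z + z*(4 + z))
r(3)*9 + q(-5, 5) = (3*(5 + 3))*9 + (2 - 5) = (3*8)*9 - 3 = 24*9 - 3 = 216 - 3 = 213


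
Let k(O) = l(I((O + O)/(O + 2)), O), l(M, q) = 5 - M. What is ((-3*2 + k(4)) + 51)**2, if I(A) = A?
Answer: 21316/9 ≈ 2368.4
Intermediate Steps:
k(O) = 5 - 2*O/(2 + O) (k(O) = 5 - (O + O)/(O + 2) = 5 - 2*O/(2 + O))
((-3*2 + k(4)) + 51)**2 = ((-3*2 + (10 + 3*4)/(2 + 4)) + 51)**2 = ((-6 + (10 + 12)/6) + 51)**2 = ((-6 + (1/6)*22) + 51)**2 = ((-6 + 11/3) + 51)**2 = (-7/3 + 51)**2 = (146/3)**2 = 21316/9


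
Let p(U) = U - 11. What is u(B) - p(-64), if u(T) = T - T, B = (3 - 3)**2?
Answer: 75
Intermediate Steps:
B = 0 (B = 0**2 = 0)
p(U) = -11 + U
u(T) = 0
u(B) - p(-64) = 0 - (-11 - 64) = 0 - 1*(-75) = 0 + 75 = 75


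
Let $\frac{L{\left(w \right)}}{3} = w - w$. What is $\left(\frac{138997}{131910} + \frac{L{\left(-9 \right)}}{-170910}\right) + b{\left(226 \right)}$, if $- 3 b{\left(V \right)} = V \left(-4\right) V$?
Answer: $\frac{2994461959}{43970} \approx 68102.0$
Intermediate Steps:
$L{\left(w \right)} = 0$ ($L{\left(w \right)} = 3 \left(w - w\right) = 3 \cdot 0 = 0$)
$b{\left(V \right)} = \frac{4 V^{2}}{3}$ ($b{\left(V \right)} = - \frac{V \left(-4\right) V}{3} = - \frac{- 4 V V}{3} = - \frac{\left(-4\right) V^{2}}{3} = \frac{4 V^{2}}{3}$)
$\left(\frac{138997}{131910} + \frac{L{\left(-9 \right)}}{-170910}\right) + b{\left(226 \right)} = \left(\frac{138997}{131910} + \frac{0}{-170910}\right) + \frac{4 \cdot 226^{2}}{3} = \left(138997 \cdot \frac{1}{131910} + 0 \left(- \frac{1}{170910}\right)\right) + \frac{4}{3} \cdot 51076 = \left(\frac{138997}{131910} + 0\right) + \frac{204304}{3} = \frac{138997}{131910} + \frac{204304}{3} = \frac{2994461959}{43970}$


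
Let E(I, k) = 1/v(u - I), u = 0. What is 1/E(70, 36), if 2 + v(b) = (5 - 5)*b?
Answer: -2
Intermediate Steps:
v(b) = -2 (v(b) = -2 + (5 - 5)*b = -2 + 0*b = -2 + 0 = -2)
E(I, k) = -½ (E(I, k) = 1/(-2) = -½)
1/E(70, 36) = 1/(-½) = -2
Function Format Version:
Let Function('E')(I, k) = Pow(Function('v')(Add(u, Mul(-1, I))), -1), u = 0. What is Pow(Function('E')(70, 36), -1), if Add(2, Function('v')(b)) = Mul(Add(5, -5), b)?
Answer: -2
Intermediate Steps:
Function('v')(b) = -2 (Function('v')(b) = Add(-2, Mul(Add(5, -5), b)) = Add(-2, Mul(0, b)) = Add(-2, 0) = -2)
Function('E')(I, k) = Rational(-1, 2) (Function('E')(I, k) = Pow(-2, -1) = Rational(-1, 2))
Pow(Function('E')(70, 36), -1) = Pow(Rational(-1, 2), -1) = -2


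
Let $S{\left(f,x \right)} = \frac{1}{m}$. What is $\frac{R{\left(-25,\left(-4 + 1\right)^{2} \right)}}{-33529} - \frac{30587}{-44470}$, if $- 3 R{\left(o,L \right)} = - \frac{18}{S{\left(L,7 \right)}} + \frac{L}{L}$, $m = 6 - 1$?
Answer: $\frac{3072696739}{4473103890} \approx 0.68693$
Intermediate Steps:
$m = 5$
$S{\left(f,x \right)} = \frac{1}{5}$
$R{\left(o,L \right)} = \frac{89}{3}$ ($R{\left(o,L \right)} = - \frac{- 18 \frac{1}{\frac{1}{5}} + \frac{L}{L}}{3} = - \frac{\left(-18\right) 5 + 1}{3} = - \frac{-90 + 1}{3} = \left(- \frac{1}{3}\right) \left(-89\right) = \frac{89}{3}$)
$\frac{R{\left(-25,\left(-4 + 1\right)^{2} \right)}}{-33529} - \frac{30587}{-44470} = \frac{89}{3 \left(-33529\right)} - \frac{30587}{-44470} = \frac{89}{3} \left(- \frac{1}{33529}\right) - - \frac{30587}{44470} = - \frac{89}{100587} + \frac{30587}{44470} = \frac{3072696739}{4473103890}$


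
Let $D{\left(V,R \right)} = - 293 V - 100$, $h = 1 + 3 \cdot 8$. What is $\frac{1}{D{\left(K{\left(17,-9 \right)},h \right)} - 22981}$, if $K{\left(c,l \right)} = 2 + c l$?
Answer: $\frac{1}{21162} \approx 4.7254 \cdot 10^{-5}$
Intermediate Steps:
$h = 25$ ($h = 1 + 24 = 25$)
$D{\left(V,R \right)} = -100 - 293 V$
$\frac{1}{D{\left(K{\left(17,-9 \right)},h \right)} - 22981} = \frac{1}{\left(-100 - 293 \left(2 + 17 \left(-9\right)\right)\right) - 22981} = \frac{1}{\left(-100 - 293 \left(2 - 153\right)\right) - 22981} = \frac{1}{\left(-100 - -44243\right) - 22981} = \frac{1}{\left(-100 + 44243\right) - 22981} = \frac{1}{44143 - 22981} = \frac{1}{21162}$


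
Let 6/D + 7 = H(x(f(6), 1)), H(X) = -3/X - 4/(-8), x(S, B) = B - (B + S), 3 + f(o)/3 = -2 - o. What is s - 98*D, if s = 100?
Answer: 27436/145 ≈ 189.21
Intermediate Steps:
f(o) = -15 - 3*o (f(o) = -9 + 3*(-2 - o) = -9 + (-6 - 3*o) = -15 - 3*o)
x(S, B) = -S (x(S, B) = B + (-B - S) = -S)
H(X) = 1/2 - 3/X (H(X) = -3/X - 4*(-1/8) = -3/X + 1/2 = 1/2 - 3/X)
D = -132/145 (D = 6/(-7 + (-6 - (-15 - 3*6))/(2*((-(-15 - 3*6))))) = 6/(-7 + (-6 - (-15 - 18))/(2*((-(-15 - 18))))) = 6/(-7 + (-6 - 1*(-33))/(2*((-1*(-33))))) = 6/(-7 + (1/2)*(-6 + 33)/33) = 6/(-7 + (1/2)*(1/33)*27) = 6/(-7 + 9/22) = 6/(-145/22) = 6*(-22/145) = -132/145 ≈ -0.91035)
s - 98*D = 100 - 98*(-132/145) = 100 + 12936/145 = 27436/145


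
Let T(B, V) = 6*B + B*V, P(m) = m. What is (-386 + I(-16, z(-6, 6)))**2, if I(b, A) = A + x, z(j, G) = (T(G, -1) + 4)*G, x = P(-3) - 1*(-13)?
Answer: 29584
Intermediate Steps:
x = 10 (x = -3 - 1*(-13) = -3 + 13 = 10)
z(j, G) = G*(4 + 5*G) (z(j, G) = (G*(6 - 1) + 4)*G = (G*5 + 4)*G = (5*G + 4)*G = (4 + 5*G)*G = G*(4 + 5*G))
I(b, A) = 10 + A (I(b, A) = A + 10 = 10 + A)
(-386 + I(-16, z(-6, 6)))**2 = (-386 + (10 + 6*(4 + 5*6)))**2 = (-386 + (10 + 6*(4 + 30)))**2 = (-386 + (10 + 6*34))**2 = (-386 + (10 + 204))**2 = (-386 + 214)**2 = (-172)**2 = 29584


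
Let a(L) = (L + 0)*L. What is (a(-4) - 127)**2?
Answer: 12321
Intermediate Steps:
a(L) = L**2 (a(L) = L*L = L**2)
(a(-4) - 127)**2 = ((-4)**2 - 127)**2 = (16 - 127)**2 = (-111)**2 = 12321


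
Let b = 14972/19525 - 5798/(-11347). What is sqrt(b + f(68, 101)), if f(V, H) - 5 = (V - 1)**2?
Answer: 26*sqrt(13056116725838263)/44310035 ≈ 67.047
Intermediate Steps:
f(V, H) = 5 + (-1 + V)**2 (f(V, H) = 5 + (V - 1)**2 = 5 + (-1 + V)**2)
b = 283093234/221550175 (b = 14972*(1/19525) - 5798*(-1/11347) = 14972/19525 + 5798/11347 = 283093234/221550175 ≈ 1.2778)
sqrt(b + f(68, 101)) = sqrt(283093234/221550175 + (5 + (-1 + 68)**2)) = sqrt(283093234/221550175 + (5 + 67**2)) = sqrt(283093234/221550175 + (5 + 4489)) = sqrt(283093234/221550175 + 4494) = sqrt(995929579684/221550175) = 26*sqrt(13056116725838263)/44310035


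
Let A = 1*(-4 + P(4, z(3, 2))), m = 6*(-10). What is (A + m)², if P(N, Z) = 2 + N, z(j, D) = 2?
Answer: 3364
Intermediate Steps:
m = -60
A = 2 (A = 1*(-4 + (2 + 4)) = 1*(-4 + 6) = 1*2 = 2)
(A + m)² = (2 - 60)² = (-58)² = 3364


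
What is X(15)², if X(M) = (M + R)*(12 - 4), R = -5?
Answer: 6400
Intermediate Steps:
X(M) = -40 + 8*M (X(M) = (M - 5)*(12 - 4) = (-5 + M)*8 = -40 + 8*M)
X(15)² = (-40 + 8*15)² = (-40 + 120)² = 80² = 6400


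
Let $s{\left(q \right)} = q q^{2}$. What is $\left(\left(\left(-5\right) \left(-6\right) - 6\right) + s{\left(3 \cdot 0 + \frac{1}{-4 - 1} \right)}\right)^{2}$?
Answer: $\frac{8994001}{15625} \approx 575.62$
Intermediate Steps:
$s{\left(q \right)} = q^{3}$
$\left(\left(\left(-5\right) \left(-6\right) - 6\right) + s{\left(3 \cdot 0 + \frac{1}{-4 - 1} \right)}\right)^{2} = \left(\left(\left(-5\right) \left(-6\right) - 6\right) + \left(3 \cdot 0 + \frac{1}{-4 - 1}\right)^{3}\right)^{2} = \left(\left(30 - 6\right) + \left(0 + \frac{1}{-5}\right)^{3}\right)^{2} = \left(24 + \left(0 - \frac{1}{5}\right)^{3}\right)^{2} = \left(24 + \left(- \frac{1}{5}\right)^{3}\right)^{2} = \left(24 - \frac{1}{125}\right)^{2} = \left(\frac{2999}{125}\right)^{2} = \frac{8994001}{15625}$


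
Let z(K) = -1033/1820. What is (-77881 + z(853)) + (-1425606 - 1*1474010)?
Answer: -5419045573/1820 ≈ -2.9775e+6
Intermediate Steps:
z(K) = -1033/1820 (z(K) = -1033*1/1820 = -1033/1820)
(-77881 + z(853)) + (-1425606 - 1*1474010) = (-77881 - 1033/1820) + (-1425606 - 1*1474010) = -141744453/1820 + (-1425606 - 1474010) = -141744453/1820 - 2899616 = -5419045573/1820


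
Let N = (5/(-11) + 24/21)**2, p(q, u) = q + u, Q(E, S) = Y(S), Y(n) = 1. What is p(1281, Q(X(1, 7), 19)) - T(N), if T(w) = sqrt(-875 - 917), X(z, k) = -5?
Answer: 1282 - 16*I*sqrt(7) ≈ 1282.0 - 42.332*I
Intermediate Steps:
Q(E, S) = 1
N = 2809/5929 (N = (5*(-1/11) + 24*(1/21))**2 = (-5/11 + 8/7)**2 = (53/77)**2 = 2809/5929 ≈ 0.47377)
T(w) = 16*I*sqrt(7) (T(w) = sqrt(-1792) = 16*I*sqrt(7))
p(1281, Q(X(1, 7), 19)) - T(N) = (1281 + 1) - 16*I*sqrt(7) = 1282 - 16*I*sqrt(7)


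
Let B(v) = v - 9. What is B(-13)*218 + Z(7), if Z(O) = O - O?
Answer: -4796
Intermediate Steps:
Z(O) = 0
B(v) = -9 + v
B(-13)*218 + Z(7) = (-9 - 13)*218 + 0 = -22*218 + 0 = -4796 + 0 = -4796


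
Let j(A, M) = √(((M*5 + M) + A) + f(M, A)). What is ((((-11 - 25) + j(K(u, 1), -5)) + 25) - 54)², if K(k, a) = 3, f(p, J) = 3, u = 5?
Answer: 4201 - 260*I*√6 ≈ 4201.0 - 636.87*I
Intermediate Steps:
j(A, M) = √(3 + A + 6*M) (j(A, M) = √(((M*5 + M) + A) + 3) = √(((5*M + M) + A) + 3) = √((6*M + A) + 3) = √((A + 6*M) + 3) = √(3 + A + 6*M))
((((-11 - 25) + j(K(u, 1), -5)) + 25) - 54)² = ((((-11 - 25) + √(3 + 3 + 6*(-5))) + 25) - 54)² = (((-36 + √(3 + 3 - 30)) + 25) - 54)² = (((-36 + √(-24)) + 25) - 54)² = (((-36 + 2*I*√6) + 25) - 54)² = ((-11 + 2*I*√6) - 54)² = (-65 + 2*I*√6)²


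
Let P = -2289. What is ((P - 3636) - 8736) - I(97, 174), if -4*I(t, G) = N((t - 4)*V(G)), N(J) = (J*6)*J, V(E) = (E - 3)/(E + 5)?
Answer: -180789975/64082 ≈ -2821.2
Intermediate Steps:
V(E) = (-3 + E)/(5 + E)
N(J) = 6*J**2 (N(J) = (6*J)*J = 6*J**2)
I(t, G) = -3*(-4 + t)**2*(-3 + G)**2/(2*(5 + G)**2) (I(t, G) = -3*((t - 4)*((-3 + G)/(5 + G)))**2/2 = -3*((-4 + t)*((-3 + G)/(5 + G)))**2/2 = -3*((-4 + t)*(-3 + G)/(5 + G))**2/2 = -3*(-4 + t)**2*(-3 + G)**2/(5 + G)**2/2 = -3*(-4 + t)**2*(-3 + G)**2/(2*(5 + G)**2))
((P - 3636) - 8736) - I(97, 174) = ((-2289 - 3636) - 8736) - (-3)*(-4 + 97)**2*(-3 + 174)**2/(2*(5 + 174)**2) = (-5925 - 8736) - (-3)*93**2*171**2/(2*179**2) = -14661 - (-3)*8649*29241/(2*32041) = -14661 - 1*(-758716227/64082) = -14661 + 758716227/64082 = -180789975/64082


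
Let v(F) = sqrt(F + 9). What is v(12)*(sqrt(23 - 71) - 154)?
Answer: -154*sqrt(21) + 12*I*sqrt(7) ≈ -705.72 + 31.749*I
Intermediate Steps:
v(F) = sqrt(9 + F)
v(12)*(sqrt(23 - 71) - 154) = sqrt(9 + 12)*(sqrt(23 - 71) - 154) = sqrt(21)*(sqrt(-48) - 154) = sqrt(21)*(4*I*sqrt(3) - 154) = sqrt(21)*(-154 + 4*I*sqrt(3))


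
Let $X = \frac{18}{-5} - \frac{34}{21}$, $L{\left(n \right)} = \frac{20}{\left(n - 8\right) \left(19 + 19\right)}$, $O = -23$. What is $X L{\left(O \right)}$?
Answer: $\frac{1096}{12369} \approx 0.088609$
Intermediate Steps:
$L{\left(n \right)} = \frac{20}{-304 + 38 n}$ ($L{\left(n \right)} = \frac{20}{\left(-8 + n\right) 38} = \frac{20}{-304 + 38 n}$)
$X = - \frac{548}{105}$ ($X = 18 \left(- \frac{1}{5}\right) - \frac{34}{21} = - \frac{18}{5} - \frac{34}{21} = - \frac{548}{105} \approx -5.219$)
$X L{\left(O \right)} = - \frac{548 \frac{10}{19 \left(-8 - 23\right)}}{105} = - \frac{548 \frac{10}{19 \left(-31\right)}}{105} = - \frac{548 \cdot \frac{10}{19} \left(- \frac{1}{31}\right)}{105} = \left(- \frac{548}{105}\right) \left(- \frac{10}{589}\right) = \frac{1096}{12369}$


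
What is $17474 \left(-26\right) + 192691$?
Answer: $-261633$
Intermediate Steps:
$17474 \left(-26\right) + 192691 = -454324 + 192691 = -261633$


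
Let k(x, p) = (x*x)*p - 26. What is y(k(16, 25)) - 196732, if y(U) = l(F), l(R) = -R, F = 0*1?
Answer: -196732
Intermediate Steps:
F = 0
k(x, p) = -26 + p*x**2 (k(x, p) = x**2*p - 26 = p*x**2 - 26 = -26 + p*x**2)
y(U) = 0 (y(U) = -1*0 = 0)
y(k(16, 25)) - 196732 = 0 - 196732 = -196732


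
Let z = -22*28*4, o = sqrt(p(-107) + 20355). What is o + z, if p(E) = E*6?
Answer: -2464 + sqrt(19713) ≈ -2323.6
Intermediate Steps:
p(E) = 6*E
o = sqrt(19713) (o = sqrt(6*(-107) + 20355) = sqrt(-642 + 20355) = sqrt(19713) ≈ 140.40)
z = -2464 (z = -616*4 = -2464)
o + z = sqrt(19713) - 2464 = -2464 + sqrt(19713)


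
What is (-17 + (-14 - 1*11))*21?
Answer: -882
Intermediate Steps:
(-17 + (-14 - 1*11))*21 = (-17 + (-14 - 11))*21 = (-17 - 25)*21 = -42*21 = -882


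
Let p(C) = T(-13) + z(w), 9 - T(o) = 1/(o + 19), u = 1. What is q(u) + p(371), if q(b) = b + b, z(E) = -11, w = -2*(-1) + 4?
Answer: -⅙ ≈ -0.16667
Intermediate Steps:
T(o) = 9 - 1/(19 + o) (T(o) = 9 - 1/(o + 19) = 9 - 1/(19 + o))
w = 6 (w = 2 + 4 = 6)
p(C) = -13/6 (p(C) = (170 + 9*(-13))/(19 - 13) - 11 = (170 - 117)/6 - 11 = (⅙)*53 - 11 = 53/6 - 11 = -13/6)
q(b) = 2*b
q(u) + p(371) = 2*1 - 13/6 = 2 - 13/6 = -⅙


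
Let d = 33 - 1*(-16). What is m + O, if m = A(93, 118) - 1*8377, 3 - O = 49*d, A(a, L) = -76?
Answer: -10851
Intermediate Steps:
d = 49 (d = 33 + 16 = 49)
O = -2398 (O = 3 - 49*49 = 3 - 1*2401 = 3 - 2401 = -2398)
m = -8453 (m = -76 - 1*8377 = -76 - 8377 = -8453)
m + O = -8453 - 2398 = -10851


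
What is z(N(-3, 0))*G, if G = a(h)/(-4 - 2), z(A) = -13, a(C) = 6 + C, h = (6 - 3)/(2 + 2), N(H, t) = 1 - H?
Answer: 117/8 ≈ 14.625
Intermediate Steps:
h = ¾ (h = 3/4 = 3*(¼) = ¾ ≈ 0.75000)
G = -9/8 (G = (6 + ¾)/(-4 - 2) = (27/4)/(-6) = (27/4)*(-⅙) = -9/8 ≈ -1.1250)
z(N(-3, 0))*G = -13*(-9/8) = 117/8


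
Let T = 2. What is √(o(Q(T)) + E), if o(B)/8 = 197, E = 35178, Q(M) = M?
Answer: √36754 ≈ 191.71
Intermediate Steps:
o(B) = 1576 (o(B) = 8*197 = 1576)
√(o(Q(T)) + E) = √(1576 + 35178) = √36754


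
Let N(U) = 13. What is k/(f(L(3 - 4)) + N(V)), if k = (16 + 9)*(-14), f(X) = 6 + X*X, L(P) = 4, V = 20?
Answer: -10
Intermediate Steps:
f(X) = 6 + X²
k = -350 (k = 25*(-14) = -350)
k/(f(L(3 - 4)) + N(V)) = -350/((6 + 4²) + 13) = -350/((6 + 16) + 13) = -350/(22 + 13) = -350/35 = -350*1/35 = -10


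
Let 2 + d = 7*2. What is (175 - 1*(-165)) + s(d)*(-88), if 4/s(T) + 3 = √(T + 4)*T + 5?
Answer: 8324/25 ≈ 332.96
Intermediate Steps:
d = 12 (d = -2 + 7*2 = -2 + 14 = 12)
s(T) = 4/(2 + T*√(4 + T)) (s(T) = 4/(-3 + (√(T + 4)*T + 5)) = 4/(-3 + (√(4 + T)*T + 5)) = 4/(-3 + (T*√(4 + T) + 5)) = 4/(-3 + (5 + T*√(4 + T))) = 4/(2 + T*√(4 + T)))
(175 - 1*(-165)) + s(d)*(-88) = (175 - 1*(-165)) + (4/(2 + 12*√(4 + 12)))*(-88) = (175 + 165) + (4/(2 + 12*√16))*(-88) = 340 + (4/(2 + 12*4))*(-88) = 340 + (4/(2 + 48))*(-88) = 340 + (4/50)*(-88) = 340 + (4*(1/50))*(-88) = 340 + (2/25)*(-88) = 340 - 176/25 = 8324/25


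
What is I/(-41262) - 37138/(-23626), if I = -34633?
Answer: 1175313707/487428006 ≈ 2.4113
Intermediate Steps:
I/(-41262) - 37138/(-23626) = -34633/(-41262) - 37138/(-23626) = -34633*(-1/41262) - 37138*(-1/23626) = 34633/41262 + 18569/11813 = 1175313707/487428006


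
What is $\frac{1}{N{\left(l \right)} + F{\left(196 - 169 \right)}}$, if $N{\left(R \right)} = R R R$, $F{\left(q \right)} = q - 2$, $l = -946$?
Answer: $- \frac{1}{846590511} \approx -1.1812 \cdot 10^{-9}$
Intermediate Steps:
$F{\left(q \right)} = -2 + q$
$N{\left(R \right)} = R^{3}$ ($N{\left(R \right)} = R^{2} R = R^{3}$)
$\frac{1}{N{\left(l \right)} + F{\left(196 - 169 \right)}} = \frac{1}{\left(-946\right)^{3} + \left(-2 + \left(196 - 169\right)\right)} = \frac{1}{-846590536 + \left(-2 + 27\right)} = \frac{1}{-846590536 + 25} = \frac{1}{-846590511} = - \frac{1}{846590511}$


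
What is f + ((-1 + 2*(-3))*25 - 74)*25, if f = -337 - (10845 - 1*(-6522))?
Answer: -23929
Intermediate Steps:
f = -17704 (f = -337 - (10845 + 6522) = -337 - 1*17367 = -337 - 17367 = -17704)
f + ((-1 + 2*(-3))*25 - 74)*25 = -17704 + ((-1 + 2*(-3))*25 - 74)*25 = -17704 + ((-1 - 6)*25 - 74)*25 = -17704 + (-7*25 - 74)*25 = -17704 + (-175 - 74)*25 = -17704 - 249*25 = -17704 - 6225 = -23929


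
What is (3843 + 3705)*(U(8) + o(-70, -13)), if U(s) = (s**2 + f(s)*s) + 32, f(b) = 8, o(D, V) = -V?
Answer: 1305804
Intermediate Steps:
U(s) = 32 + s**2 + 8*s (U(s) = (s**2 + 8*s) + 32 = 32 + s**2 + 8*s)
(3843 + 3705)*(U(8) + o(-70, -13)) = (3843 + 3705)*((32 + 8**2 + 8*8) - 1*(-13)) = 7548*((32 + 64 + 64) + 13) = 7548*(160 + 13) = 7548*173 = 1305804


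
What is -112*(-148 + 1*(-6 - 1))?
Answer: 17360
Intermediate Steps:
-112*(-148 + 1*(-6 - 1)) = -112*(-148 + 1*(-7)) = -112*(-148 - 7) = -112*(-155) = 17360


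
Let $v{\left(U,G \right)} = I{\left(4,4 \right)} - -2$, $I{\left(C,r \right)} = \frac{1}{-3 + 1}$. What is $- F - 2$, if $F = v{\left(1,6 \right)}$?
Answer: $- \frac{7}{2} \approx -3.5$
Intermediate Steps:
$I{\left(C,r \right)} = - \frac{1}{2}$ ($I{\left(C,r \right)} = \frac{1}{-2} = - \frac{1}{2}$)
$v{\left(U,G \right)} = \frac{3}{2}$ ($v{\left(U,G \right)} = - \frac{1}{2} - -2 = - \frac{1}{2} + 2 = \frac{3}{2}$)
$F = \frac{3}{2} \approx 1.5$
$- F - 2 = \left(-1\right) \frac{3}{2} - 2 = - \frac{3}{2} - 2 = - \frac{7}{2}$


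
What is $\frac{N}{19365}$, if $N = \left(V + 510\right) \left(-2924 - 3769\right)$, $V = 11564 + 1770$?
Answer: $- \frac{30885964}{6455} \approx -4784.8$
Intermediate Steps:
$V = 13334$
$N = -92657892$ ($N = \left(13334 + 510\right) \left(-2924 - 3769\right) = 13844 \left(-6693\right) = -92657892$)
$\frac{N}{19365} = - \frac{92657892}{19365} = \left(-92657892\right) \frac{1}{19365} = - \frac{30885964}{6455}$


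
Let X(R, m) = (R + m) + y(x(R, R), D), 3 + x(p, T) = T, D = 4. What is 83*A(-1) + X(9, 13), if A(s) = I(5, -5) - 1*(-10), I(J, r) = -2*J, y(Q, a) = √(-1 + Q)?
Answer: 22 + √5 ≈ 24.236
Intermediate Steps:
x(p, T) = -3 + T
X(R, m) = R + m + √(-4 + R) (X(R, m) = (R + m) + √(-1 + (-3 + R)) = (R + m) + √(-4 + R) = R + m + √(-4 + R))
A(s) = 0 (A(s) = -2*5 - 1*(-10) = -10 + 10 = 0)
83*A(-1) + X(9, 13) = 83*0 + (9 + 13 + √(-4 + 9)) = 0 + (9 + 13 + √5) = 0 + (22 + √5) = 22 + √5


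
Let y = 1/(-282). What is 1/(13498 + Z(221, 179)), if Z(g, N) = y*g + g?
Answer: 282/3868537 ≈ 7.2896e-5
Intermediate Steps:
y = -1/282 ≈ -0.0035461
Z(g, N) = 281*g/282 (Z(g, N) = -g/282 + g = 281*g/282)
1/(13498 + Z(221, 179)) = 1/(13498 + (281/282)*221) = 1/(13498 + 62101/282) = 1/(3868537/282) = 282/3868537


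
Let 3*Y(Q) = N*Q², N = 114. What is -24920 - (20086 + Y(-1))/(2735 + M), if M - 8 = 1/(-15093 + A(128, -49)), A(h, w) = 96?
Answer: -512715054014/20568385 ≈ -24927.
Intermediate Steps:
Y(Q) = 38*Q² (Y(Q) = (114*Q²)/3 = 38*Q²)
M = 119975/14997 (M = 8 + 1/(-15093 + 96) = 8 + 1/(-14997) = 8 - 1/14997 = 119975/14997 ≈ 7.9999)
-24920 - (20086 + Y(-1))/(2735 + M) = -24920 - (20086 + 38*(-1)²)/(2735 + 119975/14997) = -24920 - (20086 + 38*1)/41136770/14997 = -24920 - (20086 + 38)*14997/41136770 = -24920 - 20124*14997/41136770 = -24920 - 1*150899814/20568385 = -24920 - 150899814/20568385 = -512715054014/20568385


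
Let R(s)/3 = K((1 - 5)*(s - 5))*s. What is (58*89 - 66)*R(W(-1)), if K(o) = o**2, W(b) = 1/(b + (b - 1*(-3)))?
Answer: 3913728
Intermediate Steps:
W(b) = 1/(3 + 2*b) (W(b) = 1/(b + (b + 3)) = 1/(b + (3 + b)) = 1/(3 + 2*b))
R(s) = 3*s*(20 - 4*s)**2 (R(s) = 3*(((1 - 5)*(s - 5))**2*s) = 3*((-4*(-5 + s))**2*s) = 3*((20 - 4*s)**2*s) = 3*(s*(20 - 4*s)**2) = 3*s*(20 - 4*s)**2)
(58*89 - 66)*R(W(-1)) = (58*89 - 66)*(48*(-5 + 1/(3 + 2*(-1)))**2/(3 + 2*(-1))) = (5162 - 66)*(48*(-5 + 1/(3 - 2))**2/(3 - 2)) = 5096*(48*(-5 + 1/1)**2/1) = 5096*(48*1*(-5 + 1)**2) = 5096*(48*1*(-4)**2) = 5096*(48*1*16) = 5096*768 = 3913728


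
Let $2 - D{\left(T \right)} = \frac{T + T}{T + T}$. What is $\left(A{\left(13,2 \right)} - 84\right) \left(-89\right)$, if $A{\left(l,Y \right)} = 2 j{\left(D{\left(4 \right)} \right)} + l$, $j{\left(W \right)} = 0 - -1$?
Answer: $6141$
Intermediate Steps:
$D{\left(T \right)} = 1$ ($D{\left(T \right)} = 2 - \frac{T + T}{T + T} = 2 - \frac{2 T}{2 T} = 2 - 2 T \frac{1}{2 T} = 2 - 1 = 1$)
$j{\left(W \right)} = 1$ ($j{\left(W \right)} = 0 + 1 = 1$)
$A{\left(l,Y \right)} = 2 + l$ ($A{\left(l,Y \right)} = 2 \cdot 1 + l = 2 + l$)
$\left(A{\left(13,2 \right)} - 84\right) \left(-89\right) = \left(\left(2 + 13\right) - 84\right) \left(-89\right) = \left(15 - 84\right) \left(-89\right) = \left(-69\right) \left(-89\right) = 6141$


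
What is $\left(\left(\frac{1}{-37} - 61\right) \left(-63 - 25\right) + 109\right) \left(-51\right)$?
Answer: $- \frac{10339587}{37} \approx -2.7945 \cdot 10^{5}$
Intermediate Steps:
$\left(\left(\frac{1}{-37} - 61\right) \left(-63 - 25\right) + 109\right) \left(-51\right) = \left(\left(- \frac{1}{37} - 61\right) \left(-88\right) + 109\right) \left(-51\right) = \left(\left(- \frac{2258}{37}\right) \left(-88\right) + 109\right) \left(-51\right) = \left(\frac{198704}{37} + 109\right) \left(-51\right) = \frac{202737}{37} \left(-51\right) = - \frac{10339587}{37}$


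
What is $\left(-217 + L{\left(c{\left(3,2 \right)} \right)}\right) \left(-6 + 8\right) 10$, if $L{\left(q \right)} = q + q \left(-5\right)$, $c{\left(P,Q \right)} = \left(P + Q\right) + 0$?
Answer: $-4740$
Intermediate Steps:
$c{\left(P,Q \right)} = P + Q$
$L{\left(q \right)} = - 4 q$ ($L{\left(q \right)} = q - 5 q = - 4 q$)
$\left(-217 + L{\left(c{\left(3,2 \right)} \right)}\right) \left(-6 + 8\right) 10 = \left(-217 - 4 \left(3 + 2\right)\right) \left(-6 + 8\right) 10 = \left(-217 - 20\right) 2 \cdot 10 = \left(-217 - 20\right) 20 = \left(-237\right) 20 = -4740$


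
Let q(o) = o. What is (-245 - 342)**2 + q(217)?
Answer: 344786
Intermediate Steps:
(-245 - 342)**2 + q(217) = (-245 - 342)**2 + 217 = (-587)**2 + 217 = 344569 + 217 = 344786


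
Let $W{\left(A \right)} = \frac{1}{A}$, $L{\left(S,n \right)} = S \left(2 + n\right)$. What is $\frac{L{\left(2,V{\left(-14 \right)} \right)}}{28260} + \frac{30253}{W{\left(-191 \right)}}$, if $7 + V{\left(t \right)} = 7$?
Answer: $- \frac{40823851994}{7065} \approx -5.7783 \cdot 10^{6}$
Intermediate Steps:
$V{\left(t \right)} = 0$ ($V{\left(t \right)} = -7 + 7 = 0$)
$\frac{L{\left(2,V{\left(-14 \right)} \right)}}{28260} + \frac{30253}{W{\left(-191 \right)}} = \frac{2 \left(2 + 0\right)}{28260} + \frac{30253}{\frac{1}{-191}} = 2 \cdot 2 \cdot \frac{1}{28260} + \frac{30253}{- \frac{1}{191}} = 4 \cdot \frac{1}{28260} + 30253 \left(-191\right) = \frac{1}{7065} - 5778323 = - \frac{40823851994}{7065}$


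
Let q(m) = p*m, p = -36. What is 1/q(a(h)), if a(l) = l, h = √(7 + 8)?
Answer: -√15/540 ≈ -0.0071722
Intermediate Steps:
h = √15 ≈ 3.8730
q(m) = -36*m
1/q(a(h)) = 1/(-36*√15) = -√15/540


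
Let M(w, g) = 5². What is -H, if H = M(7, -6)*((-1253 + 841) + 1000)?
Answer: -14700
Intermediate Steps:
M(w, g) = 25
H = 14700 (H = 25*((-1253 + 841) + 1000) = 25*(-412 + 1000) = 25*588 = 14700)
-H = -1*14700 = -14700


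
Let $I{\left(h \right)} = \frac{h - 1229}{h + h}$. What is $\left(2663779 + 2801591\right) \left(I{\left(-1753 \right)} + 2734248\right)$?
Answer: $\frac{26196273915421950}{1753} \approx 1.4944 \cdot 10^{13}$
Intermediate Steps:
$I{\left(h \right)} = \frac{-1229 + h}{2 h}$
$\left(2663779 + 2801591\right) \left(I{\left(-1753 \right)} + 2734248\right) = \left(2663779 + 2801591\right) \left(\frac{-1229 - 1753}{2 \left(-1753\right)} + 2734248\right) = 5465370 \left(\frac{1}{2} \left(- \frac{1}{1753}\right) \left(-2982\right) + 2734248\right) = 5465370 \left(\frac{1491}{1753} + 2734248\right) = 5465370 \cdot \frac{4793138235}{1753} = \frac{26196273915421950}{1753}$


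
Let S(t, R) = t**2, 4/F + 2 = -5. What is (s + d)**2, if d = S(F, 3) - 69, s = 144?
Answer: 13623481/2401 ≈ 5674.1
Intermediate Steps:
F = -4/7 (F = 4/(-2 - 5) = 4/(-7) = 4*(-1/7) = -4/7 ≈ -0.57143)
d = -3365/49 (d = (-4/7)**2 - 69 = 16/49 - 69 = -3365/49 ≈ -68.673)
(s + d)**2 = (144 - 3365/49)**2 = (3691/49)**2 = 13623481/2401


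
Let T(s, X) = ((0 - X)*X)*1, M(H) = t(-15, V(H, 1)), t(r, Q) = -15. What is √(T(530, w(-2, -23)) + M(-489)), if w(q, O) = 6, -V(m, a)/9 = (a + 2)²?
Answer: I*√51 ≈ 7.1414*I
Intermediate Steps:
V(m, a) = -9*(2 + a)² (V(m, a) = -9*(a + 2)² = -9*(2 + a)²)
M(H) = -15
T(s, X) = -X² (T(s, X) = ((-X)*X)*1 = -X²*1 = -X²)
√(T(530, w(-2, -23)) + M(-489)) = √(-1*6² - 15) = √(-1*36 - 15) = √(-36 - 15) = √(-51) = I*√51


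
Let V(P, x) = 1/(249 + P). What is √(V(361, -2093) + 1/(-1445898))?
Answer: 13*√471427813410/220499445 ≈ 0.040480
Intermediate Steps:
√(V(361, -2093) + 1/(-1445898)) = √(1/(249 + 361) + 1/(-1445898)) = √(1/610 - 1/1445898) = √(361322/220499445) = 13*√471427813410/220499445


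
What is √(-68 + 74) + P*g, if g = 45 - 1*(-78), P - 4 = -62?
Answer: -7134 + √6 ≈ -7131.5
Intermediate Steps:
P = -58 (P = 4 - 62 = -58)
g = 123 (g = 45 + 78 = 123)
√(-68 + 74) + P*g = √(-68 + 74) - 58*123 = √6 - 7134 = -7134 + √6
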